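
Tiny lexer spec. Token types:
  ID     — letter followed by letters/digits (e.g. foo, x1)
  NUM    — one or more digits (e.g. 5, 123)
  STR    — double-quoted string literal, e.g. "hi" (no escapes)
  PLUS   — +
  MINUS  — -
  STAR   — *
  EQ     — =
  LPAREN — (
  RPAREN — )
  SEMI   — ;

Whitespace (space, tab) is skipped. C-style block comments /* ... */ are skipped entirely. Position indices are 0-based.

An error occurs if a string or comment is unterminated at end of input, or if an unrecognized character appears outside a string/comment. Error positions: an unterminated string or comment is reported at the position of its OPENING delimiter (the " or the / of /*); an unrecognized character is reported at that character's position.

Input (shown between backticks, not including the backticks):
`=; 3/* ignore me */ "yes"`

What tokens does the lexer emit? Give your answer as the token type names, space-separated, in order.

Answer: EQ SEMI NUM STR

Derivation:
pos=0: emit EQ '='
pos=1: emit SEMI ';'
pos=3: emit NUM '3' (now at pos=4)
pos=4: enter COMMENT mode (saw '/*')
exit COMMENT mode (now at pos=19)
pos=20: enter STRING mode
pos=20: emit STR "yes" (now at pos=25)
DONE. 4 tokens: [EQ, SEMI, NUM, STR]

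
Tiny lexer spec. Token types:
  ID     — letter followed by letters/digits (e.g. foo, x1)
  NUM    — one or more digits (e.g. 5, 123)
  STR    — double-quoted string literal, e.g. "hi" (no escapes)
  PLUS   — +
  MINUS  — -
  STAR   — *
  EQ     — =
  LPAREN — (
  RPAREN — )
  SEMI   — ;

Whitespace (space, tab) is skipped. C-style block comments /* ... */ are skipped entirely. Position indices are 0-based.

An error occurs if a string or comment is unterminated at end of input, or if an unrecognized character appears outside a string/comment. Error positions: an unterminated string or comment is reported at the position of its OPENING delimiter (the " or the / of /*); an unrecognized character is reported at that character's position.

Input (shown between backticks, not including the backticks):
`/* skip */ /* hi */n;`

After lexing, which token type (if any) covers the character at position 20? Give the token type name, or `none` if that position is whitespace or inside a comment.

pos=0: enter COMMENT mode (saw '/*')
exit COMMENT mode (now at pos=10)
pos=11: enter COMMENT mode (saw '/*')
exit COMMENT mode (now at pos=19)
pos=19: emit ID 'n' (now at pos=20)
pos=20: emit SEMI ';'
DONE. 2 tokens: [ID, SEMI]
Position 20: char is ';' -> SEMI

Answer: SEMI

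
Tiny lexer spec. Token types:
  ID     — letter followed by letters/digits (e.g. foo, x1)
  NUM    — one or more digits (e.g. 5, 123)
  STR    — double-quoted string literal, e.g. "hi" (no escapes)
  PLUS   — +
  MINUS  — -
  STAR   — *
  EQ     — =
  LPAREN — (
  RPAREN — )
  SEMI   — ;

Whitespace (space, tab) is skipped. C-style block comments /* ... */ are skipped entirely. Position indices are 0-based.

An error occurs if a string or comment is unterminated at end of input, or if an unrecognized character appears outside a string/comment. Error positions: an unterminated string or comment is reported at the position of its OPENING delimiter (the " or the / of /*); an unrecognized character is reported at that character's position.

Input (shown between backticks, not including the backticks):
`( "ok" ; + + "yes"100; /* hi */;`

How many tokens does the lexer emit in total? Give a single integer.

Answer: 9

Derivation:
pos=0: emit LPAREN '('
pos=2: enter STRING mode
pos=2: emit STR "ok" (now at pos=6)
pos=7: emit SEMI ';'
pos=9: emit PLUS '+'
pos=11: emit PLUS '+'
pos=13: enter STRING mode
pos=13: emit STR "yes" (now at pos=18)
pos=18: emit NUM '100' (now at pos=21)
pos=21: emit SEMI ';'
pos=23: enter COMMENT mode (saw '/*')
exit COMMENT mode (now at pos=31)
pos=31: emit SEMI ';'
DONE. 9 tokens: [LPAREN, STR, SEMI, PLUS, PLUS, STR, NUM, SEMI, SEMI]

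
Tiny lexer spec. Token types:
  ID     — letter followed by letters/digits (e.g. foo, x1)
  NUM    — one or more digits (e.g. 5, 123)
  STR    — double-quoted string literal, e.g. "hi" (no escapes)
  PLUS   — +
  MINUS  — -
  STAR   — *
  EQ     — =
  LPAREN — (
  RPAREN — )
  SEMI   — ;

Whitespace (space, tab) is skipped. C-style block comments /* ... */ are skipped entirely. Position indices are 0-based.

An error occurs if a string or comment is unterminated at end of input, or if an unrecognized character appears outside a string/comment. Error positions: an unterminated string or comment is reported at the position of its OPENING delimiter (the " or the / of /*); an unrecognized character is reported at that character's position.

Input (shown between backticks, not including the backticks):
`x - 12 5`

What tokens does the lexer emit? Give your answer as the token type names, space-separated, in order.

pos=0: emit ID 'x' (now at pos=1)
pos=2: emit MINUS '-'
pos=4: emit NUM '12' (now at pos=6)
pos=7: emit NUM '5' (now at pos=8)
DONE. 4 tokens: [ID, MINUS, NUM, NUM]

Answer: ID MINUS NUM NUM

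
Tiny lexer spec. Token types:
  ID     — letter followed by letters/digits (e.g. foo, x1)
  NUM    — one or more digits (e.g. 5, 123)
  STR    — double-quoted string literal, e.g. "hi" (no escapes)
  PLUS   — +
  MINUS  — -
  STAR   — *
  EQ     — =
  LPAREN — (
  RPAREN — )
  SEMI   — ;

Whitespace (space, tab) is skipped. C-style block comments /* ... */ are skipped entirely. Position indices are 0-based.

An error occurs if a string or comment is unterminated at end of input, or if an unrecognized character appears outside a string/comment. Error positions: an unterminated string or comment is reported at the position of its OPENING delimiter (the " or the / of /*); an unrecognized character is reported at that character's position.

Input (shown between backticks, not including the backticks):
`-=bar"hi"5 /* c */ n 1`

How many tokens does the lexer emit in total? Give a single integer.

pos=0: emit MINUS '-'
pos=1: emit EQ '='
pos=2: emit ID 'bar' (now at pos=5)
pos=5: enter STRING mode
pos=5: emit STR "hi" (now at pos=9)
pos=9: emit NUM '5' (now at pos=10)
pos=11: enter COMMENT mode (saw '/*')
exit COMMENT mode (now at pos=18)
pos=19: emit ID 'n' (now at pos=20)
pos=21: emit NUM '1' (now at pos=22)
DONE. 7 tokens: [MINUS, EQ, ID, STR, NUM, ID, NUM]

Answer: 7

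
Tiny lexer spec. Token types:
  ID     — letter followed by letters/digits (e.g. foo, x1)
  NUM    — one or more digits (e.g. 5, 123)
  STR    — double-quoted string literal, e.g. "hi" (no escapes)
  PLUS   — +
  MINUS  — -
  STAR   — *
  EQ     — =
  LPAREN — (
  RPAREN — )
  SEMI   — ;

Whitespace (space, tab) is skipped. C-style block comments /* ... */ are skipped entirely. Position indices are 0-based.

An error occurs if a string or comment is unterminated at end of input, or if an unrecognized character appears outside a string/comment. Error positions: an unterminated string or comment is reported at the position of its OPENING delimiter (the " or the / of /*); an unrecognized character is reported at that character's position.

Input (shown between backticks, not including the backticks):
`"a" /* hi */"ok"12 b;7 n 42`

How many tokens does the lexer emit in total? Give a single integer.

Answer: 8

Derivation:
pos=0: enter STRING mode
pos=0: emit STR "a" (now at pos=3)
pos=4: enter COMMENT mode (saw '/*')
exit COMMENT mode (now at pos=12)
pos=12: enter STRING mode
pos=12: emit STR "ok" (now at pos=16)
pos=16: emit NUM '12' (now at pos=18)
pos=19: emit ID 'b' (now at pos=20)
pos=20: emit SEMI ';'
pos=21: emit NUM '7' (now at pos=22)
pos=23: emit ID 'n' (now at pos=24)
pos=25: emit NUM '42' (now at pos=27)
DONE. 8 tokens: [STR, STR, NUM, ID, SEMI, NUM, ID, NUM]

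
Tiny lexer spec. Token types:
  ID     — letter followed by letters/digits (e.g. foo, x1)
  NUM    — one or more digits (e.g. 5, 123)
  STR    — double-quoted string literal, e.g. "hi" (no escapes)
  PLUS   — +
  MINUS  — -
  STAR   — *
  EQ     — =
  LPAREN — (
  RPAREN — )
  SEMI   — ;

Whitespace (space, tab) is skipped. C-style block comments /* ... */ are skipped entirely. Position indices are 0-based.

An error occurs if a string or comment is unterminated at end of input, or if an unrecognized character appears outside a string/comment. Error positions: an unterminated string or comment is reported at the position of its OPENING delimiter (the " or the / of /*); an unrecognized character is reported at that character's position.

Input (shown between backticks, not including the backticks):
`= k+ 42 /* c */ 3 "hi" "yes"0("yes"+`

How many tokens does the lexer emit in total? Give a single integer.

Answer: 11

Derivation:
pos=0: emit EQ '='
pos=2: emit ID 'k' (now at pos=3)
pos=3: emit PLUS '+'
pos=5: emit NUM '42' (now at pos=7)
pos=8: enter COMMENT mode (saw '/*')
exit COMMENT mode (now at pos=15)
pos=16: emit NUM '3' (now at pos=17)
pos=18: enter STRING mode
pos=18: emit STR "hi" (now at pos=22)
pos=23: enter STRING mode
pos=23: emit STR "yes" (now at pos=28)
pos=28: emit NUM '0' (now at pos=29)
pos=29: emit LPAREN '('
pos=30: enter STRING mode
pos=30: emit STR "yes" (now at pos=35)
pos=35: emit PLUS '+'
DONE. 11 tokens: [EQ, ID, PLUS, NUM, NUM, STR, STR, NUM, LPAREN, STR, PLUS]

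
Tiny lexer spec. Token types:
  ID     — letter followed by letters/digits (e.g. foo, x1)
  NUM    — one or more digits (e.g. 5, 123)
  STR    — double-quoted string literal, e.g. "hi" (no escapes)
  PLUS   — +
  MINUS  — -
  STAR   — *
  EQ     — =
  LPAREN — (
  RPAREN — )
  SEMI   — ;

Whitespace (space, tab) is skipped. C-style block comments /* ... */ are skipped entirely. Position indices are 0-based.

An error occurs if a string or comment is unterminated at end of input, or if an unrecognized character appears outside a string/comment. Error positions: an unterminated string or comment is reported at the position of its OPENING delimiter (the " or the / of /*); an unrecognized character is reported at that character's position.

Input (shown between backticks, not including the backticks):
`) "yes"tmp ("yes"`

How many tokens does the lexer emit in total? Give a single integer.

Answer: 5

Derivation:
pos=0: emit RPAREN ')'
pos=2: enter STRING mode
pos=2: emit STR "yes" (now at pos=7)
pos=7: emit ID 'tmp' (now at pos=10)
pos=11: emit LPAREN '('
pos=12: enter STRING mode
pos=12: emit STR "yes" (now at pos=17)
DONE. 5 tokens: [RPAREN, STR, ID, LPAREN, STR]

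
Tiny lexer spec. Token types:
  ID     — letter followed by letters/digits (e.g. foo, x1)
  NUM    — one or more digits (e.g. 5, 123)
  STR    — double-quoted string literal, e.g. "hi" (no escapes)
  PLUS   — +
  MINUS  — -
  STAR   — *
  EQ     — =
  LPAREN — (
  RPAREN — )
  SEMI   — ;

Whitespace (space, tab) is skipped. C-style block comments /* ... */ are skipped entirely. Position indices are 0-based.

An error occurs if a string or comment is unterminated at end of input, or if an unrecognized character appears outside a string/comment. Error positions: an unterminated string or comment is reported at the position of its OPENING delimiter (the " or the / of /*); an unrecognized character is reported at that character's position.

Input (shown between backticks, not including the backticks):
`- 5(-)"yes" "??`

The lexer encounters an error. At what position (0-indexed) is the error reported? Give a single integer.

Answer: 12

Derivation:
pos=0: emit MINUS '-'
pos=2: emit NUM '5' (now at pos=3)
pos=3: emit LPAREN '('
pos=4: emit MINUS '-'
pos=5: emit RPAREN ')'
pos=6: enter STRING mode
pos=6: emit STR "yes" (now at pos=11)
pos=12: enter STRING mode
pos=12: ERROR — unterminated string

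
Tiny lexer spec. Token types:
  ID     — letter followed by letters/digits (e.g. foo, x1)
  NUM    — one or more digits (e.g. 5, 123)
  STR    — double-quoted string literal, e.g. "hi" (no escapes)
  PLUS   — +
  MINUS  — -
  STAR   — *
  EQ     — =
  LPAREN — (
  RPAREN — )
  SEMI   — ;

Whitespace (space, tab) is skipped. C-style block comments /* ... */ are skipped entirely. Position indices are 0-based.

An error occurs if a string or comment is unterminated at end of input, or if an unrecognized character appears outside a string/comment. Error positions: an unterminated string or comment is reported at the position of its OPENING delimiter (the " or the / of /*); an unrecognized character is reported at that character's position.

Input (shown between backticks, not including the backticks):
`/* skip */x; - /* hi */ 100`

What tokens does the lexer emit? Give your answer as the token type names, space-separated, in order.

pos=0: enter COMMENT mode (saw '/*')
exit COMMENT mode (now at pos=10)
pos=10: emit ID 'x' (now at pos=11)
pos=11: emit SEMI ';'
pos=13: emit MINUS '-'
pos=15: enter COMMENT mode (saw '/*')
exit COMMENT mode (now at pos=23)
pos=24: emit NUM '100' (now at pos=27)
DONE. 4 tokens: [ID, SEMI, MINUS, NUM]

Answer: ID SEMI MINUS NUM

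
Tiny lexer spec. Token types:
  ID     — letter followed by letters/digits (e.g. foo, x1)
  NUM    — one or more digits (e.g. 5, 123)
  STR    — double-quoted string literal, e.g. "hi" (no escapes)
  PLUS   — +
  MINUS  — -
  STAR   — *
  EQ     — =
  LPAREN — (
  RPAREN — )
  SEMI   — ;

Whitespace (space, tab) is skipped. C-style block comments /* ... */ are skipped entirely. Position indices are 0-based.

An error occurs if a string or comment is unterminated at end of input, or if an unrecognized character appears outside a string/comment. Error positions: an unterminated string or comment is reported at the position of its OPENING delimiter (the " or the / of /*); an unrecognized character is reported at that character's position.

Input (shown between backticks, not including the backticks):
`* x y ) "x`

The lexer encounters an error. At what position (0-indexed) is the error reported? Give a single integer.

pos=0: emit STAR '*'
pos=2: emit ID 'x' (now at pos=3)
pos=4: emit ID 'y' (now at pos=5)
pos=6: emit RPAREN ')'
pos=8: enter STRING mode
pos=8: ERROR — unterminated string

Answer: 8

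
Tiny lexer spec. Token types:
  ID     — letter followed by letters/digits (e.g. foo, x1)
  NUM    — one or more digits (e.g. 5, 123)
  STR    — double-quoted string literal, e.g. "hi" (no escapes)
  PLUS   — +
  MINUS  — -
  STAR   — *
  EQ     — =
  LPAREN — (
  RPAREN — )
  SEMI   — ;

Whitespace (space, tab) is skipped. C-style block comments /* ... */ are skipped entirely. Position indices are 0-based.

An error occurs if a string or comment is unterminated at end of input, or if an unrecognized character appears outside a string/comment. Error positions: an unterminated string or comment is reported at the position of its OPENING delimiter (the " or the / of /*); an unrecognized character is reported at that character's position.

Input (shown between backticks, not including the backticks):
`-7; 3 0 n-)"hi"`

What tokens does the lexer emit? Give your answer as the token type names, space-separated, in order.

pos=0: emit MINUS '-'
pos=1: emit NUM '7' (now at pos=2)
pos=2: emit SEMI ';'
pos=4: emit NUM '3' (now at pos=5)
pos=6: emit NUM '0' (now at pos=7)
pos=8: emit ID 'n' (now at pos=9)
pos=9: emit MINUS '-'
pos=10: emit RPAREN ')'
pos=11: enter STRING mode
pos=11: emit STR "hi" (now at pos=15)
DONE. 9 tokens: [MINUS, NUM, SEMI, NUM, NUM, ID, MINUS, RPAREN, STR]

Answer: MINUS NUM SEMI NUM NUM ID MINUS RPAREN STR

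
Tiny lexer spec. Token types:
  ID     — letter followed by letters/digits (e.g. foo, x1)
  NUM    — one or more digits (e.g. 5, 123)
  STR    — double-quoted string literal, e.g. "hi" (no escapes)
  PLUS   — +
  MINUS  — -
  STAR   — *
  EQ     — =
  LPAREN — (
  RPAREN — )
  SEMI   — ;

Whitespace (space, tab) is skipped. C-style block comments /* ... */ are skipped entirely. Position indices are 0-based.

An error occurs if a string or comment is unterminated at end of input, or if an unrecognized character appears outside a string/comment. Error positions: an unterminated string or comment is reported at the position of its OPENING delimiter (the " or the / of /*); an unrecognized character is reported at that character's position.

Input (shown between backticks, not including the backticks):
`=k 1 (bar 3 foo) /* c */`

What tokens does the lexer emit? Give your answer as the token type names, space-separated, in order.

Answer: EQ ID NUM LPAREN ID NUM ID RPAREN

Derivation:
pos=0: emit EQ '='
pos=1: emit ID 'k' (now at pos=2)
pos=3: emit NUM '1' (now at pos=4)
pos=5: emit LPAREN '('
pos=6: emit ID 'bar' (now at pos=9)
pos=10: emit NUM '3' (now at pos=11)
pos=12: emit ID 'foo' (now at pos=15)
pos=15: emit RPAREN ')'
pos=17: enter COMMENT mode (saw '/*')
exit COMMENT mode (now at pos=24)
DONE. 8 tokens: [EQ, ID, NUM, LPAREN, ID, NUM, ID, RPAREN]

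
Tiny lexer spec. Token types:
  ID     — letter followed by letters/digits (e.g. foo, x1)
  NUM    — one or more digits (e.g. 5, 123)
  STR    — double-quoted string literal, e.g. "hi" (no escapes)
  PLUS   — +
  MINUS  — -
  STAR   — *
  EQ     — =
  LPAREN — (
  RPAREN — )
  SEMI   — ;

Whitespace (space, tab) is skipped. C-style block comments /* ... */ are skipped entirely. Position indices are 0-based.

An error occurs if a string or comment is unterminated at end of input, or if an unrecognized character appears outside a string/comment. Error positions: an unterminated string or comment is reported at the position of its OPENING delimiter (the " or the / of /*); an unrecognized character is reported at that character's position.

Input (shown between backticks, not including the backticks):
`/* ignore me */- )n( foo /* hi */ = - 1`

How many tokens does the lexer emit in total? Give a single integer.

Answer: 8

Derivation:
pos=0: enter COMMENT mode (saw '/*')
exit COMMENT mode (now at pos=15)
pos=15: emit MINUS '-'
pos=17: emit RPAREN ')'
pos=18: emit ID 'n' (now at pos=19)
pos=19: emit LPAREN '('
pos=21: emit ID 'foo' (now at pos=24)
pos=25: enter COMMENT mode (saw '/*')
exit COMMENT mode (now at pos=33)
pos=34: emit EQ '='
pos=36: emit MINUS '-'
pos=38: emit NUM '1' (now at pos=39)
DONE. 8 tokens: [MINUS, RPAREN, ID, LPAREN, ID, EQ, MINUS, NUM]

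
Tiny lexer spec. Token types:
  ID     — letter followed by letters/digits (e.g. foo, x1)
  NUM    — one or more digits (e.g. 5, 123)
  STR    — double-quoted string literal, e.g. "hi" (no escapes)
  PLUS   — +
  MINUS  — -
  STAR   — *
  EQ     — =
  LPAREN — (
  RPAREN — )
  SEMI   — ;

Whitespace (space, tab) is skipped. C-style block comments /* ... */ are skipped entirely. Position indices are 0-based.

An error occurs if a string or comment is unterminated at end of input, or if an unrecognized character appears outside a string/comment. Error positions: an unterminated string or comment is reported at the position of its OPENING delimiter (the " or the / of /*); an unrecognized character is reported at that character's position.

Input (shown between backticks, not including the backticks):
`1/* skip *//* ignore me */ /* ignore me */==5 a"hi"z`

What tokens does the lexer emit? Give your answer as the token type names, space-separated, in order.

pos=0: emit NUM '1' (now at pos=1)
pos=1: enter COMMENT mode (saw '/*')
exit COMMENT mode (now at pos=11)
pos=11: enter COMMENT mode (saw '/*')
exit COMMENT mode (now at pos=26)
pos=27: enter COMMENT mode (saw '/*')
exit COMMENT mode (now at pos=42)
pos=42: emit EQ '='
pos=43: emit EQ '='
pos=44: emit NUM '5' (now at pos=45)
pos=46: emit ID 'a' (now at pos=47)
pos=47: enter STRING mode
pos=47: emit STR "hi" (now at pos=51)
pos=51: emit ID 'z' (now at pos=52)
DONE. 7 tokens: [NUM, EQ, EQ, NUM, ID, STR, ID]

Answer: NUM EQ EQ NUM ID STR ID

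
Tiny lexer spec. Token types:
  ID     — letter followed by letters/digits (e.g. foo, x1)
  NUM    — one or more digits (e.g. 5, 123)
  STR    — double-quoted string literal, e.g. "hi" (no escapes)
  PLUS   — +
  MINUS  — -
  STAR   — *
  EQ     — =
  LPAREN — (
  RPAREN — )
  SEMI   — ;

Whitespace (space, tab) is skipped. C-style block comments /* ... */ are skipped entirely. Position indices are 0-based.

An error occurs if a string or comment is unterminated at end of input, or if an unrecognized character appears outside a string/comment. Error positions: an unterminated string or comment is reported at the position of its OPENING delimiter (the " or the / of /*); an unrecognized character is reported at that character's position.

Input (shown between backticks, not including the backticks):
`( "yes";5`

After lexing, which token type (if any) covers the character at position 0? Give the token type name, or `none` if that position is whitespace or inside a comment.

pos=0: emit LPAREN '('
pos=2: enter STRING mode
pos=2: emit STR "yes" (now at pos=7)
pos=7: emit SEMI ';'
pos=8: emit NUM '5' (now at pos=9)
DONE. 4 tokens: [LPAREN, STR, SEMI, NUM]
Position 0: char is '(' -> LPAREN

Answer: LPAREN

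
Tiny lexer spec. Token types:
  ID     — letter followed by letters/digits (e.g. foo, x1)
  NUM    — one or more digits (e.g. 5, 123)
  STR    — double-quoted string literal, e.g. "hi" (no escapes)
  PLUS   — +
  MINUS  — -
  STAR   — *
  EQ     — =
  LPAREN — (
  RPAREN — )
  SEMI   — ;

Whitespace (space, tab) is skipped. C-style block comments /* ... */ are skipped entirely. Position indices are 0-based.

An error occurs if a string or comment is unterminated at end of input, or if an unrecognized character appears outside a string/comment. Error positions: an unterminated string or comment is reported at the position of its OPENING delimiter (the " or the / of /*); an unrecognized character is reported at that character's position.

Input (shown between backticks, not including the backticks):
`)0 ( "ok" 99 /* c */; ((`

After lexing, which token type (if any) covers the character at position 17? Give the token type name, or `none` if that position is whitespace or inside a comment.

Answer: none

Derivation:
pos=0: emit RPAREN ')'
pos=1: emit NUM '0' (now at pos=2)
pos=3: emit LPAREN '('
pos=5: enter STRING mode
pos=5: emit STR "ok" (now at pos=9)
pos=10: emit NUM '99' (now at pos=12)
pos=13: enter COMMENT mode (saw '/*')
exit COMMENT mode (now at pos=20)
pos=20: emit SEMI ';'
pos=22: emit LPAREN '('
pos=23: emit LPAREN '('
DONE. 8 tokens: [RPAREN, NUM, LPAREN, STR, NUM, SEMI, LPAREN, LPAREN]
Position 17: char is ' ' -> none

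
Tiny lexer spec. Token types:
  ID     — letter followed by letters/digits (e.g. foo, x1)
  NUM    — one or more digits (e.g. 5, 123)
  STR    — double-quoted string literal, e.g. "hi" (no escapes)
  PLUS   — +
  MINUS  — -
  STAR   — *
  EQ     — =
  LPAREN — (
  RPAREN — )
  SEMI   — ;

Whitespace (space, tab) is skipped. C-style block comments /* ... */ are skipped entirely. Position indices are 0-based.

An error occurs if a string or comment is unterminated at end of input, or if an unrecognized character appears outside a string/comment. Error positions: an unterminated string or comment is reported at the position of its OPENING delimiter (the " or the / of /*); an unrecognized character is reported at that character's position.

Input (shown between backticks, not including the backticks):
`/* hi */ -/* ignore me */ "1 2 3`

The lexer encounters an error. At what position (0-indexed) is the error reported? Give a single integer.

Answer: 26

Derivation:
pos=0: enter COMMENT mode (saw '/*')
exit COMMENT mode (now at pos=8)
pos=9: emit MINUS '-'
pos=10: enter COMMENT mode (saw '/*')
exit COMMENT mode (now at pos=25)
pos=26: enter STRING mode
pos=26: ERROR — unterminated string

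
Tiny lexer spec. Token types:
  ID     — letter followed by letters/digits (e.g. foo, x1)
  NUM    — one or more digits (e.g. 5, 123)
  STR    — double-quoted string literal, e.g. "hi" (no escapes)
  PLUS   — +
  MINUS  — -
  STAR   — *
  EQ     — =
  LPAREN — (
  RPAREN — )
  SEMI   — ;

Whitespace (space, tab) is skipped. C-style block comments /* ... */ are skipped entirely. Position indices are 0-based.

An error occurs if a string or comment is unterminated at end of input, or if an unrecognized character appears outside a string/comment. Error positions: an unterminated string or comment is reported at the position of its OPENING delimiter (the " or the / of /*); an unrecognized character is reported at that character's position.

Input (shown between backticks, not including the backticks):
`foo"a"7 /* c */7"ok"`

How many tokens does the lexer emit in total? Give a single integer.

Answer: 5

Derivation:
pos=0: emit ID 'foo' (now at pos=3)
pos=3: enter STRING mode
pos=3: emit STR "a" (now at pos=6)
pos=6: emit NUM '7' (now at pos=7)
pos=8: enter COMMENT mode (saw '/*')
exit COMMENT mode (now at pos=15)
pos=15: emit NUM '7' (now at pos=16)
pos=16: enter STRING mode
pos=16: emit STR "ok" (now at pos=20)
DONE. 5 tokens: [ID, STR, NUM, NUM, STR]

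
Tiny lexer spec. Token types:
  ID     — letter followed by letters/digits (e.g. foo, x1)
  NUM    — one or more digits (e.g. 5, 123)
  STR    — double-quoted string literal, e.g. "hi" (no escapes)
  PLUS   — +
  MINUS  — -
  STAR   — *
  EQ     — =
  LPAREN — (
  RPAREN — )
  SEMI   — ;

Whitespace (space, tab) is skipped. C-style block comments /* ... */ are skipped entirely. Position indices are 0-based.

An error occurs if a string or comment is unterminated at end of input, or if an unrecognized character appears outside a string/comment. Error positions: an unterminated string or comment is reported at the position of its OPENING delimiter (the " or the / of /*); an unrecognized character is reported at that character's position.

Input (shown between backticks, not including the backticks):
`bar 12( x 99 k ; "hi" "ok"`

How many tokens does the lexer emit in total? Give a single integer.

pos=0: emit ID 'bar' (now at pos=3)
pos=4: emit NUM '12' (now at pos=6)
pos=6: emit LPAREN '('
pos=8: emit ID 'x' (now at pos=9)
pos=10: emit NUM '99' (now at pos=12)
pos=13: emit ID 'k' (now at pos=14)
pos=15: emit SEMI ';'
pos=17: enter STRING mode
pos=17: emit STR "hi" (now at pos=21)
pos=22: enter STRING mode
pos=22: emit STR "ok" (now at pos=26)
DONE. 9 tokens: [ID, NUM, LPAREN, ID, NUM, ID, SEMI, STR, STR]

Answer: 9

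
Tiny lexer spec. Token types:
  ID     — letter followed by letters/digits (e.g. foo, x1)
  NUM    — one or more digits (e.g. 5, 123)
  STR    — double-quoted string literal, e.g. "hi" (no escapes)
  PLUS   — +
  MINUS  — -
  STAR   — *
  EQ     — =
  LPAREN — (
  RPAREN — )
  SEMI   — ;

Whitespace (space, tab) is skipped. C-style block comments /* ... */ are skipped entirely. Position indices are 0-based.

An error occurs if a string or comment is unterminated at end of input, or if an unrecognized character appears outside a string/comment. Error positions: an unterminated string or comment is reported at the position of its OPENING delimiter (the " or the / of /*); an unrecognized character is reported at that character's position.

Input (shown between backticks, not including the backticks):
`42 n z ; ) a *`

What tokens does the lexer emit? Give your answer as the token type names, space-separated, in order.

Answer: NUM ID ID SEMI RPAREN ID STAR

Derivation:
pos=0: emit NUM '42' (now at pos=2)
pos=3: emit ID 'n' (now at pos=4)
pos=5: emit ID 'z' (now at pos=6)
pos=7: emit SEMI ';'
pos=9: emit RPAREN ')'
pos=11: emit ID 'a' (now at pos=12)
pos=13: emit STAR '*'
DONE. 7 tokens: [NUM, ID, ID, SEMI, RPAREN, ID, STAR]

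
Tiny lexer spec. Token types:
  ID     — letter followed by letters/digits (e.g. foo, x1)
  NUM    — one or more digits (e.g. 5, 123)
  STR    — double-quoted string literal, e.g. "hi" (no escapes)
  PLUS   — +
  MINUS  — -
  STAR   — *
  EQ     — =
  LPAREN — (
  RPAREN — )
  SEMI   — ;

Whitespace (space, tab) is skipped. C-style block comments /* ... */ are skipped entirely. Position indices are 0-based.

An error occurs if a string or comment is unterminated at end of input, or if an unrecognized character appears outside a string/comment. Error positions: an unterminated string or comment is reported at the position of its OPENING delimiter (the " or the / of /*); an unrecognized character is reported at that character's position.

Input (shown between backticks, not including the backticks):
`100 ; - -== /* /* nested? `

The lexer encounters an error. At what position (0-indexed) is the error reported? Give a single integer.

pos=0: emit NUM '100' (now at pos=3)
pos=4: emit SEMI ';'
pos=6: emit MINUS '-'
pos=8: emit MINUS '-'
pos=9: emit EQ '='
pos=10: emit EQ '='
pos=12: enter COMMENT mode (saw '/*')
pos=12: ERROR — unterminated comment (reached EOF)

Answer: 12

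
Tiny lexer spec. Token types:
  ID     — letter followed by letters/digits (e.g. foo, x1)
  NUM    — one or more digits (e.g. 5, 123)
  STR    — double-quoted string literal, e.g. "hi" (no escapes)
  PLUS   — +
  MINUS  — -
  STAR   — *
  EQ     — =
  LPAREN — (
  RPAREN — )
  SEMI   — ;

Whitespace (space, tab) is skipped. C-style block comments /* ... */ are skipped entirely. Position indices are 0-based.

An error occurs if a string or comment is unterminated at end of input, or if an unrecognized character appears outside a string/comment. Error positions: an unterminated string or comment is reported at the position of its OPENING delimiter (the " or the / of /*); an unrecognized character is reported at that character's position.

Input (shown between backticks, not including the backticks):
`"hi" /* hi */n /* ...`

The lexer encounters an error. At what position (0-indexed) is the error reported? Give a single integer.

Answer: 15

Derivation:
pos=0: enter STRING mode
pos=0: emit STR "hi" (now at pos=4)
pos=5: enter COMMENT mode (saw '/*')
exit COMMENT mode (now at pos=13)
pos=13: emit ID 'n' (now at pos=14)
pos=15: enter COMMENT mode (saw '/*')
pos=15: ERROR — unterminated comment (reached EOF)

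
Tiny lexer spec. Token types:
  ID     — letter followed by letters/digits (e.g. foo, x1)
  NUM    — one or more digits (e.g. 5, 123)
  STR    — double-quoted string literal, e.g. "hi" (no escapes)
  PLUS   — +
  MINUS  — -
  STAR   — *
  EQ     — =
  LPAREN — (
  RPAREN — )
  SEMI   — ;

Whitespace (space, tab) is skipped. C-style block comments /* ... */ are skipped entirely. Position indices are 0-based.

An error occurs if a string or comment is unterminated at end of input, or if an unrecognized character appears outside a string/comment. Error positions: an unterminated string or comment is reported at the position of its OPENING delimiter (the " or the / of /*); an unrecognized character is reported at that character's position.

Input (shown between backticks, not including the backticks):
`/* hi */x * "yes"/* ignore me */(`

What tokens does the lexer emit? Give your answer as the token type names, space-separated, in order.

pos=0: enter COMMENT mode (saw '/*')
exit COMMENT mode (now at pos=8)
pos=8: emit ID 'x' (now at pos=9)
pos=10: emit STAR '*'
pos=12: enter STRING mode
pos=12: emit STR "yes" (now at pos=17)
pos=17: enter COMMENT mode (saw '/*')
exit COMMENT mode (now at pos=32)
pos=32: emit LPAREN '('
DONE. 4 tokens: [ID, STAR, STR, LPAREN]

Answer: ID STAR STR LPAREN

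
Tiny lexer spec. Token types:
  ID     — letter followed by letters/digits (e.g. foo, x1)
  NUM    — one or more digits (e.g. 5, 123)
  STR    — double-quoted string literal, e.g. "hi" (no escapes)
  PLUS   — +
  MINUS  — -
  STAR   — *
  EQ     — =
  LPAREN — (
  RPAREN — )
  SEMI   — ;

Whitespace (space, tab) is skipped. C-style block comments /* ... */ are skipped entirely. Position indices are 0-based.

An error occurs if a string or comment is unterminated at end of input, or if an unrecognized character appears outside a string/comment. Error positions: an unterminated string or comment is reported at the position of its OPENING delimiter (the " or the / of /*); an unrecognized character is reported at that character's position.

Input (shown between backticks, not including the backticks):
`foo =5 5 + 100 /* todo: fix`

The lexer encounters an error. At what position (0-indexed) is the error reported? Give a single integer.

pos=0: emit ID 'foo' (now at pos=3)
pos=4: emit EQ '='
pos=5: emit NUM '5' (now at pos=6)
pos=7: emit NUM '5' (now at pos=8)
pos=9: emit PLUS '+'
pos=11: emit NUM '100' (now at pos=14)
pos=15: enter COMMENT mode (saw '/*')
pos=15: ERROR — unterminated comment (reached EOF)

Answer: 15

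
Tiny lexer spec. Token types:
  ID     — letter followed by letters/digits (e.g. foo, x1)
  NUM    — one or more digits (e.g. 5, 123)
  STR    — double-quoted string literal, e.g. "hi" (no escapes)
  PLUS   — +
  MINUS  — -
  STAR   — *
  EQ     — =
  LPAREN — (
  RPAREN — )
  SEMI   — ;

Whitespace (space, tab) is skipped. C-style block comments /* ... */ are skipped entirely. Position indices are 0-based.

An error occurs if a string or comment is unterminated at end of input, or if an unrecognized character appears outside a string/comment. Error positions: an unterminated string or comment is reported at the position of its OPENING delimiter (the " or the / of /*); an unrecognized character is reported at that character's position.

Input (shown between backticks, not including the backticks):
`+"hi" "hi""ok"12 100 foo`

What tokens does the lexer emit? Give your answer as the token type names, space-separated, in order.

Answer: PLUS STR STR STR NUM NUM ID

Derivation:
pos=0: emit PLUS '+'
pos=1: enter STRING mode
pos=1: emit STR "hi" (now at pos=5)
pos=6: enter STRING mode
pos=6: emit STR "hi" (now at pos=10)
pos=10: enter STRING mode
pos=10: emit STR "ok" (now at pos=14)
pos=14: emit NUM '12' (now at pos=16)
pos=17: emit NUM '100' (now at pos=20)
pos=21: emit ID 'foo' (now at pos=24)
DONE. 7 tokens: [PLUS, STR, STR, STR, NUM, NUM, ID]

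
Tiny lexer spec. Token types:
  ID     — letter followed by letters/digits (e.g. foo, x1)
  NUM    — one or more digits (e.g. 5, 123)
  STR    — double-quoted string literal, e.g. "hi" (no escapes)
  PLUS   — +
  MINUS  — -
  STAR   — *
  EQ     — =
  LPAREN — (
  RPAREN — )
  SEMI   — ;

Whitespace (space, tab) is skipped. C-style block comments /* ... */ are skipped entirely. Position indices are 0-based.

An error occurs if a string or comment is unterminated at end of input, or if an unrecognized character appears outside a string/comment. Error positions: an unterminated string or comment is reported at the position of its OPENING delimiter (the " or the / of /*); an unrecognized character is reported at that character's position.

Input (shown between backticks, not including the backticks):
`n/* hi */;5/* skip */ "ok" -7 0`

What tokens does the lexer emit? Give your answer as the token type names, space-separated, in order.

pos=0: emit ID 'n' (now at pos=1)
pos=1: enter COMMENT mode (saw '/*')
exit COMMENT mode (now at pos=9)
pos=9: emit SEMI ';'
pos=10: emit NUM '5' (now at pos=11)
pos=11: enter COMMENT mode (saw '/*')
exit COMMENT mode (now at pos=21)
pos=22: enter STRING mode
pos=22: emit STR "ok" (now at pos=26)
pos=27: emit MINUS '-'
pos=28: emit NUM '7' (now at pos=29)
pos=30: emit NUM '0' (now at pos=31)
DONE. 7 tokens: [ID, SEMI, NUM, STR, MINUS, NUM, NUM]

Answer: ID SEMI NUM STR MINUS NUM NUM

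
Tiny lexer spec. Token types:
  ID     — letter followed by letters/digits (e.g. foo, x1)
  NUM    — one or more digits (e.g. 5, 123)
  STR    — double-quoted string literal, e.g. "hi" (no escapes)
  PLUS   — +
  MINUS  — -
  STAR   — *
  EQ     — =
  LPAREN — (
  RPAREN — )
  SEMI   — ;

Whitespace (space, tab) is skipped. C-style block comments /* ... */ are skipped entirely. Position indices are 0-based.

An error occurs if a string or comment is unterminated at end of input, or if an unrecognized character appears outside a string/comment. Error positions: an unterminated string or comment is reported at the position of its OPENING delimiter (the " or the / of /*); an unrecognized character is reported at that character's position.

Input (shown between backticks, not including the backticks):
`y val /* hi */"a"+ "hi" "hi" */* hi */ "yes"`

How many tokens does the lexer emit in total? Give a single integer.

Answer: 8

Derivation:
pos=0: emit ID 'y' (now at pos=1)
pos=2: emit ID 'val' (now at pos=5)
pos=6: enter COMMENT mode (saw '/*')
exit COMMENT mode (now at pos=14)
pos=14: enter STRING mode
pos=14: emit STR "a" (now at pos=17)
pos=17: emit PLUS '+'
pos=19: enter STRING mode
pos=19: emit STR "hi" (now at pos=23)
pos=24: enter STRING mode
pos=24: emit STR "hi" (now at pos=28)
pos=29: emit STAR '*'
pos=30: enter COMMENT mode (saw '/*')
exit COMMENT mode (now at pos=38)
pos=39: enter STRING mode
pos=39: emit STR "yes" (now at pos=44)
DONE. 8 tokens: [ID, ID, STR, PLUS, STR, STR, STAR, STR]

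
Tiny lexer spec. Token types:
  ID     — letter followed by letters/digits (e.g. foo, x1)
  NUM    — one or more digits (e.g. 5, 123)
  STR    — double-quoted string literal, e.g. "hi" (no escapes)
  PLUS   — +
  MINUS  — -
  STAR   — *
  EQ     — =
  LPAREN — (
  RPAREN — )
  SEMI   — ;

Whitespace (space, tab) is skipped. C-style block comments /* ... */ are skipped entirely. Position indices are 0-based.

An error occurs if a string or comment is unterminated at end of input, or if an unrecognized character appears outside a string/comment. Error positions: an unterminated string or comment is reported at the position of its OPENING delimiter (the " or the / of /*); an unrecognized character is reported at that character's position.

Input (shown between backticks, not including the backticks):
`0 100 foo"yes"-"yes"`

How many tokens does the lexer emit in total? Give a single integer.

Answer: 6

Derivation:
pos=0: emit NUM '0' (now at pos=1)
pos=2: emit NUM '100' (now at pos=5)
pos=6: emit ID 'foo' (now at pos=9)
pos=9: enter STRING mode
pos=9: emit STR "yes" (now at pos=14)
pos=14: emit MINUS '-'
pos=15: enter STRING mode
pos=15: emit STR "yes" (now at pos=20)
DONE. 6 tokens: [NUM, NUM, ID, STR, MINUS, STR]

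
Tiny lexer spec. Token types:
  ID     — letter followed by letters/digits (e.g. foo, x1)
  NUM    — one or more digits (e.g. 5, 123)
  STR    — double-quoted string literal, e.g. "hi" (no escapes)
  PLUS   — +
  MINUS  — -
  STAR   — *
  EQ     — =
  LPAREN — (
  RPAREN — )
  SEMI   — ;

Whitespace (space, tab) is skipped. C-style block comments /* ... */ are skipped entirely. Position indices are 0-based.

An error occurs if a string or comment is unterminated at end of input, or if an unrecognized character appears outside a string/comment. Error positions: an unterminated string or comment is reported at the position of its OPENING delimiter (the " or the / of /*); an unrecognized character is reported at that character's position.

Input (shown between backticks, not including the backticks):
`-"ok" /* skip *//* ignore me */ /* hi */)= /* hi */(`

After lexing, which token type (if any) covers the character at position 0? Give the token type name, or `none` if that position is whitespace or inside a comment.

pos=0: emit MINUS '-'
pos=1: enter STRING mode
pos=1: emit STR "ok" (now at pos=5)
pos=6: enter COMMENT mode (saw '/*')
exit COMMENT mode (now at pos=16)
pos=16: enter COMMENT mode (saw '/*')
exit COMMENT mode (now at pos=31)
pos=32: enter COMMENT mode (saw '/*')
exit COMMENT mode (now at pos=40)
pos=40: emit RPAREN ')'
pos=41: emit EQ '='
pos=43: enter COMMENT mode (saw '/*')
exit COMMENT mode (now at pos=51)
pos=51: emit LPAREN '('
DONE. 5 tokens: [MINUS, STR, RPAREN, EQ, LPAREN]
Position 0: char is '-' -> MINUS

Answer: MINUS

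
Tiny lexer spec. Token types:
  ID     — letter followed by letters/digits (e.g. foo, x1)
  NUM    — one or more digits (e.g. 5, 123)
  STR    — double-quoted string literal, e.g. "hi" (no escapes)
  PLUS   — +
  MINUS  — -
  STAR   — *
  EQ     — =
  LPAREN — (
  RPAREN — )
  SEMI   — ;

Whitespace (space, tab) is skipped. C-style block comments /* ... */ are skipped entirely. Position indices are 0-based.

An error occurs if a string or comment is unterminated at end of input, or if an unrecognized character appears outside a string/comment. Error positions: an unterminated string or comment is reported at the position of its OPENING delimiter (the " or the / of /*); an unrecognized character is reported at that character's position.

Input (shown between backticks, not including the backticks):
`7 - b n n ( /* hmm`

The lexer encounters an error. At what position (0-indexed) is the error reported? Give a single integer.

pos=0: emit NUM '7' (now at pos=1)
pos=2: emit MINUS '-'
pos=4: emit ID 'b' (now at pos=5)
pos=6: emit ID 'n' (now at pos=7)
pos=8: emit ID 'n' (now at pos=9)
pos=10: emit LPAREN '('
pos=12: enter COMMENT mode (saw '/*')
pos=12: ERROR — unterminated comment (reached EOF)

Answer: 12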